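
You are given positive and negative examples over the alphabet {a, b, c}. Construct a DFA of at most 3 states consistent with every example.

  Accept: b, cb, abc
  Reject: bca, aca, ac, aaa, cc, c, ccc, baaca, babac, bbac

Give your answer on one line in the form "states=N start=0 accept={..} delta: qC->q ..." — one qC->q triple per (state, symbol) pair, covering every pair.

states=2 start=0 accept={1} delta: 0a->0 0b->1 0c->0 1a->0 1b->0 1c->1

State merging on the prefix tree: take the shortest (then alphabetical) example prefix whose next move is undefined and point that move at state 0, else 1, else 2, ...; a target is out if some Accept/Reject pair would then sit in one state with the same input left (inseparable). If every existing state is out, open a new one.
a: 0a undefined. 0a->0: ok.
b: 0b undefined. 0b->0: no, b/aaa meet in 0. Open state 1: 0b->1.
c: 0c undefined. 0c->0: ok.
ba: 1a undefined. 1a->0: ok.
bb: 1b undefined. 1b->0: ok.
bc: 1c undefined. 1c->0: no, abc/bca meet in 0. 1c->1: ok.
All examples now run through 2 states with every (state, symbol) defined. Accept strings end in {1}, Reject strings end in {0}; accept={1}.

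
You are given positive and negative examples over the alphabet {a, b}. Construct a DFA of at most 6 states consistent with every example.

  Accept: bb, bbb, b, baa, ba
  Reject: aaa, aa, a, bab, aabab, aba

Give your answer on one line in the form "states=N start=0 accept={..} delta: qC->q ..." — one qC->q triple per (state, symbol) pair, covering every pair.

Fold the examples into a partial DFA from state 0: repeatedly fix the first undefined (state, symbol) met by the shortest-then-alphabetical prefix, trying targets in increasing order and rejecting any under which an Accept and a Reject string meet in one state with the same remainder; add a state when all current targets are rejected. Accepting states are where Accept strings end.
a: 0a undefined. 0a->0: no, ba/aba meet in 0 with "ba" left. Open state 1: 0a->1.
b: 0b undefined. 0b->0: no, baa/aa meet in 1 with "a" left. 0b->1: no, b/a meet in 1. Open state 2: 0b->2.
aa: 1a undefined. 1a->0: ok.
ab: 1b undefined. 1b->0: ok.
ba: 2a undefined. 2a->0: no, b/bab meet in 2. 2a->1: no, baa/aa meet in 0. 2a->2: no, bb/bab meet in 2 with "b" left. Open state 3: 2a->3.
bb: 2b undefined. 2b->0: no, bb/aa meet in 0. 2b->1: no, bb/aaa meet in 1. 2b->2: ok.
baa: 3a undefined. 3a->0: no, baa/aa meet in 0. 3a->1: no, baa/aaa meet in 1. 3a->2: ok.
bab: 3b undefined. 3b->0: ok.
All examples now run through 4 states with every (state, symbol) defined. Accept strings end in {2,3}, Reject strings end in {0,1}; accept={2,3}.

states=4 start=0 accept={2,3} delta: 0a->1 0b->2 1a->0 1b->0 2a->3 2b->2 3a->2 3b->0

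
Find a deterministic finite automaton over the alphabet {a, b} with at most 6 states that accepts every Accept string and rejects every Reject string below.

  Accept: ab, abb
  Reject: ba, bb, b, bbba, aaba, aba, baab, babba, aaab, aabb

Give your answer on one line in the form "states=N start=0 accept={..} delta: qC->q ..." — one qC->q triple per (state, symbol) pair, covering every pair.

states=4 start=0 accept={2,3} delta: 0a->1 0b->0 1a->2 1b->3 2a->0 2b->0 3a->0 3b->2

Fold the examples into a partial DFA from state 0: repeatedly fix the first undefined (state, symbol) met by the shortest-then-alphabetical prefix, trying targets in increasing order and rejecting any under which an Accept and a Reject string meet in one state with the same remainder; add a state when all current targets are rejected. Accepting states are where Accept strings end.
a: 0a undefined. 0a->0: no, ab/b meet in 0 with "b" left. Open state 1: 0a->1.
b: 0b undefined. 0b->0: ok.
aa: 1a undefined. 1a->0: no, ab/aaab meet in 1 with "b" left. 1a->1: no, ab/baab meet in 1 with "b" left. Open state 2: 1a->2.
ab: 1b undefined. 1b->0: no, ab/bb meet in 0. 1b->1: no, ab/ba meet in 1. 1b->2: no, abb/baab meet in 2 with "b" left. Open state 3: 1b->3.
aaa: 2a undefined. 2a->0: ok.
aab: 2b undefined. 2b->0: ok.
aba: 3a undefined. 3a->0: ok.
abb: 3b undefined. 3b->0: no, abb/bb meet in 0. 3b->1: no, abb/ba meet in 1. 3b->2: ok.
All examples now run through 4 states with every (state, symbol) defined. Accept strings end in {2,3}, Reject strings end in {0,1}; accept={2,3}.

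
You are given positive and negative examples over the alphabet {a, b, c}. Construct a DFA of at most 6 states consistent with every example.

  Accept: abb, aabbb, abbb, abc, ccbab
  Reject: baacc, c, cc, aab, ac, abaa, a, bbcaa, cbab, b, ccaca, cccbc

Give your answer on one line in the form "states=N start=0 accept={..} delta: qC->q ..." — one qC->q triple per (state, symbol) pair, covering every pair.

states=4 start=0 accept={3} delta: 0a->0 0b->1 0c->2 1a->0 1b->3 1c->3 2a->0 2b->0 2c->1 3a->1 3b->3 3c->0

Fold the examples into a partial DFA from state 0: repeatedly fix the first undefined (state, symbol) met by the shortest-then-alphabetical prefix, trying targets in increasing order and rejecting any under which an Accept and a Reject string meet in one state with the same remainder; add a state when all current targets are rejected. Accepting states are where Accept strings end.
a: 0a undefined. 0a->0: ok.
b: 0b undefined. 0b->0: no, abb/aab meet in 0. Open state 1: 0b->1.
c: 0c undefined. 0c->0: no, abc/cccbc meet in 1 with "c" left. 0c->1: no, abc/cc meet in 1 with "c" left. Open state 2: 0c->2.
ba: 1a undefined. 1a->0: ok.
bb: 1b undefined. 1b->0: no, abb/abaa meet in 0. 1b->1: no, abb/aab meet in 1. 1b->2: no, abb/c meet in 2. Open state 3: 1b->3.
cb: 2b undefined. 2b->0: ok.
cc: 2c undefined. 2c->0: no, ccbab/aab meet in 1. 2c->1: ok.
abc: 1c undefined. 1c->0: no, abc/abaa meet in 0. 1c->1: no, abc/baacc meet in 1. 1c->2: no, abc/c meet in 2. 1c->3: ok.
bbc: 3c undefined. 3c->0: ok.
abbb: 3b undefined. 3b->0: no, aabbb/abaa meet in 0. 3b->1: no, abb/cccbc meet in 3. 3b->2: no, aabbb/c meet in 2. 3b->3: ok.
ccba: 3a undefined. 3a->0: no, ccbab/baacc meet in 1. 3a->1: ok.
ccaca: 2a undefined. 2a->0: ok.
All examples now run through 4 states with every (state, symbol) defined. Accept strings end in {3}, Reject strings end in {0,1,2}; accept={3}.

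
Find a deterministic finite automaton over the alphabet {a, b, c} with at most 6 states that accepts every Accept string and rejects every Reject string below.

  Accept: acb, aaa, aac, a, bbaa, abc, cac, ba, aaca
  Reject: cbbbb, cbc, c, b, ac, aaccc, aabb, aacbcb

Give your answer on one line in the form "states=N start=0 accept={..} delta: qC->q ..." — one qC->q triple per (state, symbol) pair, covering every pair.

states=5 start=0 accept={1,3,4} delta: 0a->1 0b->0 0c->2 1a->3 1b->2 1c->2 2a->2 2b->1 2c->1 3a->1 3b->0 3c->4 4a->1 4b->2 4c->0

State merging on the prefix tree: take the shortest (then alphabetical) example prefix whose next move is undefined and point that move at state 0, else 1, else 2, ...; a target is out if some Accept/Reject pair would then sit in one state with the same input left (inseparable). If every existing state is out, open a new one.
a: 0a undefined. 0a->0: no, aac/c meet in 0 with "c" left. Open state 1: 0a->1.
b: 0b undefined. 0b->0: ok.
c: 0c undefined. 0c->0: no, cac/ac meet in 1 with "c" left. 0c->1: no, a/c meet in 1. Open state 2: 0c->2.
aa: 1a undefined. 1a->0: no, aac/c meet in 2. 1a->1: no, aac/ac meet in 1 with "c" left. 1a->2: no, bbaa/c meet in 2. Open state 3: 1a->3.
ab: 1b undefined. 1b->0: no, abc/c meet in 2. 1b->1: no, abc/ac meet in 1 with "c" left. 1b->2: ok.
ac: 1c undefined. 1c->0: no, acb/b meet in 0. 1c->1: no, acb/c meet in 2. 1c->2: ok.
ca: 2a undefined. 2a->0: no, cac/c meet in 2. 2a->1: no, cac/c meet in 2. 2a->2: ok.
cb: 2b undefined. 2b->0: no, acb/cbbbb meet in 0. 2b->1: ok.
aaa: 3a undefined. 3a->0: no, aaa/b meet in 0. 3a->1: ok.
aab: 3b undefined. 3b->0: ok.
aac: 3c undefined. 3c->0: no, acb/aacbcb meet in 1. 3c->1: no, abc/aaccc meet in 2 with "c" left. 3c->2: no, acb/aacbcb meet in 1. 3c->3: no, acb/aacbcb meet in 1. Open state 4: 3c->4.
abc: 2c undefined. 2c->0: no, abc/b meet in 0. 2c->1: ok.
aaca: 4a undefined. 4a->0: no, aaca/b meet in 0. 4a->1: ok.
aacb: 4b undefined. 4b->0: no, acb/aacbcb meet in 1. 4b->1: no, acb/aacbcb meet in 1. 4b->2: ok.
aacc: 4c undefined. 4c->0: ok.
All examples now run through 5 states with every (state, symbol) defined. Accept strings end in {1,3,4}, Reject strings end in {0,2}; accept={1,3,4}.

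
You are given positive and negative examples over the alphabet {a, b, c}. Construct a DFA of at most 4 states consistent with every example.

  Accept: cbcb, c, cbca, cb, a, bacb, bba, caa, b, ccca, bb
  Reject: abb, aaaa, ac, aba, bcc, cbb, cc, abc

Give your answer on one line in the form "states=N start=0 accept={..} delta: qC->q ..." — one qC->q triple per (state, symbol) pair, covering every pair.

states=4 start=0 accept={0,1,3} delta: 0a->1 0b->0 0c->1 1a->2 1b->3 1c->2 2a->1 2b->0 2c->0 3a->2 3b->2 3c->2

Fold the examples into a partial DFA from state 0: repeatedly fix the first undefined (state, symbol) met by the shortest-then-alphabetical prefix, trying targets in increasing order and rejecting any under which an Accept and a Reject string meet in one state with the same remainder; add a state when all current targets are rejected. Accepting states are where Accept strings end.
a: 0a undefined. 0a->0: no, c/ac meet in 0 with "c" left. Open state 1: 0a->1.
b: 0b undefined. 0b->0: ok.
c: 0c undefined. 0c->0: no, cbcb/bcc meet in 0. 0c->1: ok.
aa: 1a undefined. 1a->0: no, b/aaaa meet in 0. 1a->1: no, c/aaaa meet in 1. Open state 2: 1a->2.
ab: 1b undefined. 1b->0: no, cbcb/abb meet in 0. 1b->1: no, c/abb meet in 1. 1b->2: no, caa/aba meet in 2 with "a" left. Open state 3: 1b->3.
ac: 1c undefined. 1c->0: no, bacb/ac meet in 0. 1c->1: no, c/ac meet in 1. 1c->2: ok.
aaa: 2a undefined. 2a->0: no, c/aaaa meet in 1. 2a->1: ok.
aba: 3a undefined. 3a->0: no, b/aba meet in 0. 3a->1: no, c/aba meet in 1. 3a->2: ok.
abb: 3b undefined. 3b->0: no, b/abb meet in 0. 3b->1: no, c/abb meet in 1. 3b->2: ok.
abc: 3c undefined. 3c->0: no, cbcb/abc meet in 0. 3c->1: no, c/abc meet in 1. 3c->2: ok.
ccc: 2c undefined. 2c->0: ok.
bacb: 2b undefined. 2b->0: ok.
All examples now run through 4 states with every (state, symbol) defined. Accept strings end in {0,1,3}, Reject strings end in {2}; accept={0,1,3}.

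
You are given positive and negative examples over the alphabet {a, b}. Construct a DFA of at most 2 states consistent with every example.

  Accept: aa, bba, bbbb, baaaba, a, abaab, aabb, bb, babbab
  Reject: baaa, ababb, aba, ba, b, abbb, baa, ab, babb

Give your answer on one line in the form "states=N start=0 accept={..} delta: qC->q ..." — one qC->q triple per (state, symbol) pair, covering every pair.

Grow the machine one transition at a time. Run the examples from 0; the earliest place one falls off (shortest prefix, ties alphabetical) gets sent to the lowest-numbered state that keeps every Accept/Reject pair distinguishable — a pair clashes when both reach the same state with identical unread suffix — and to a fresh state only if none does.
a: 0a undefined. 0a->0: ok.
b: 0b undefined. 0b->0: no, aa/baaa meet in 0. Open state 1: 0b->1.
ba: 1a undefined. 1a->0: no, aa/baaa meet in 0. 1a->1: ok.
bb: 1b undefined. 1b->0: ok.
All examples now run through 2 states with every (state, symbol) defined. Accept strings end in {0}, Reject strings end in {1}; accept={0}.

states=2 start=0 accept={0} delta: 0a->0 0b->1 1a->1 1b->0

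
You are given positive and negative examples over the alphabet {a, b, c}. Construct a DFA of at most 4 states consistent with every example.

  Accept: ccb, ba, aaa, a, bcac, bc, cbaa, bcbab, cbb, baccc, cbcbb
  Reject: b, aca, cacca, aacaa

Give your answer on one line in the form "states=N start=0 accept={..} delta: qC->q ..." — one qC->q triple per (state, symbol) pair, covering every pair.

Fold the examples into a partial DFA from state 0: repeatedly fix the first undefined (state, symbol) met by the shortest-then-alphabetical prefix, trying targets in increasing order and rejecting any under which an Accept and a Reject string meet in one state with the same remainder; add a state when all current targets are rejected. Accepting states are where Accept strings end.
a: 0a undefined. 0a->0: ok.
b: 0b undefined. 0b->0: no, ba/b meet in 0. Open state 1: 0b->1.
c: 0c undefined. 0c->0: no, ccb/b meet in 1. 0c->1: no, ba/aca meet in 1 with "a" left. Open state 2: 0c->2.
ba: 1a undefined. 1a->0: ok.
bc: 1c undefined. 1c->0: no, bcbab/b meet in 1. 1c->1: no, bc/b meet in 1. 1c->2: ok.
ca: 2a undefined. 2a->0: no, ba/aca meet in 0. 2a->1: no, ba/aacaa meet in 0. 2a->2: no, bc/aca meet in 2. Open state 3: 2a->3.
cb: 2b undefined. 2b->0: no, bcbab/b meet in 1. 2b->1: no, bcbab/b meet in 1. 2b->2: no, cbaa/aacaa meet in 3 with "a" left. 2b->3: ok.
cc: 2c undefined. 2c->0: no, ccb/b meet in 1. 2c->1: ok.
cac: 3c undefined. 3c->0: ok.
cba: 3a undefined. 3a->0: no, ba/aacaa meet in 0. 3a->1: ok.
cbb: 3b undefined. 3b->0: ok.
ccb: 1b undefined. 1b->0: ok.
All examples now run through 4 states with every (state, symbol) defined. Accept strings end in {0,2}, Reject strings end in {1,3}; accept={0,2}.

states=4 start=0 accept={0,2} delta: 0a->0 0b->1 0c->2 1a->0 1b->0 1c->2 2a->3 2b->3 2c->1 3a->1 3b->0 3c->0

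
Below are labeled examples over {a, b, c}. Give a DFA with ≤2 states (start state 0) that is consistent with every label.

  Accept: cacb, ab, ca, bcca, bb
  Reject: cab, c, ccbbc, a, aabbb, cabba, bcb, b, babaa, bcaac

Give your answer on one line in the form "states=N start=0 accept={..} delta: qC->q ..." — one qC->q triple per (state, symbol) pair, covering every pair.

State merging on the prefix tree: take the shortest (then alphabetical) example prefix whose next move is undefined and point that move at state 0, else 1, else 2, ...; a target is out if some Accept/Reject pair would then sit in one state with the same input left (inseparable). If every existing state is out, open a new one.
a: 0a undefined. 0a->0: no, ab/b meet in 0 with "b" left. Open state 1: 0a->1.
b: 0b undefined. 0b->0: no, bb/b meet in 0. 0b->1: ok.
c: 0c undefined. 0c->0: no, cacb/bcb meet in 1 with "cb" left. 0c->1: ok.
aa: 1a undefined. 1a->0: ok.
ab: 1b undefined. 1b->0: ok.
bc: 1c undefined. 1c->0: ok.
All examples now run through 2 states with every (state, symbol) defined. Accept strings end in {0}, Reject strings end in {1}; accept={0}.

states=2 start=0 accept={0} delta: 0a->1 0b->1 0c->1 1a->0 1b->0 1c->0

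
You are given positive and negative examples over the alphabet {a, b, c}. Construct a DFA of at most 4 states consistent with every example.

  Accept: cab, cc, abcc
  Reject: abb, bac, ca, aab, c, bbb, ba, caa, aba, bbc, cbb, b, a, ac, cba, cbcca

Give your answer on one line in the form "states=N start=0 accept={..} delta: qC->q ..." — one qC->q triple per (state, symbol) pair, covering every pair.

states=3 start=0 accept={2} delta: 0a->0 0b->0 0c->1 1a->1 1b->2 1c->2 2a->0 2b->0 2c->0

Fold the examples into a partial DFA from state 0: repeatedly fix the first undefined (state, symbol) met by the shortest-then-alphabetical prefix, trying targets in increasing order and rejecting any under which an Accept and a Reject string meet in one state with the same remainder; add a state when all current targets are rejected. Accepting states are where Accept strings end.
a: 0a undefined. 0a->0: ok.
b: 0b undefined. 0b->0: ok.
c: 0c undefined. 0c->0: no, cab/abb meet in 0. Open state 1: 0c->1.
ca: 1a undefined. 1a->0: no, cab/abb meet in 0. 1a->1: ok.
cb: 1b undefined. 1b->0: no, cab/abb meet in 0. 1b->1: no, cab/bac meet in 1. Open state 2: 1b->2.
cc: 1c undefined. 1c->0: no, cc/abb meet in 0. 1c->1: no, cc/bac meet in 1. 1c->2: ok.
cba: 2a undefined. 2a->0: ok.
cbb: 2b undefined. 2b->0: ok.
cbc: 2c undefined. 2c->0: ok.
All examples now run through 3 states with every (state, symbol) defined. Accept strings end in {2}, Reject strings end in {0,1}; accept={2}.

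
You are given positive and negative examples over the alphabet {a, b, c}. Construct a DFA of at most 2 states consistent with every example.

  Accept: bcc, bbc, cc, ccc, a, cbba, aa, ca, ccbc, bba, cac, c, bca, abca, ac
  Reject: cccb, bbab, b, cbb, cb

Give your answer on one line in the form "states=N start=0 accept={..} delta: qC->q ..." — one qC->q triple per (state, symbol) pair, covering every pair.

states=2 start=0 accept={0} delta: 0a->0 0b->1 0c->0 1a->0 1b->1 1c->0

Grow the machine one transition at a time. Run the examples from 0; the earliest place one falls off (shortest prefix, ties alphabetical) gets sent to the lowest-numbered state that keeps every Accept/Reject pair distinguishable — a pair clashes when both reach the same state with identical unread suffix — and to a fresh state only if none does.
a: 0a undefined. 0a->0: ok.
b: 0b undefined. 0b->0: no, a/bbab meet in 0. Open state 1: 0b->1.
c: 0c undefined. 0c->0: ok.
bb: 1b undefined. 1b->0: no, bbc/cbb meet in 0. 1b->1: ok.
bc: 1c undefined. 1c->0: ok.
bba: 1a undefined. 1a->0: ok.
All examples now run through 2 states with every (state, symbol) defined. Accept strings end in {0}, Reject strings end in {1}; accept={0}.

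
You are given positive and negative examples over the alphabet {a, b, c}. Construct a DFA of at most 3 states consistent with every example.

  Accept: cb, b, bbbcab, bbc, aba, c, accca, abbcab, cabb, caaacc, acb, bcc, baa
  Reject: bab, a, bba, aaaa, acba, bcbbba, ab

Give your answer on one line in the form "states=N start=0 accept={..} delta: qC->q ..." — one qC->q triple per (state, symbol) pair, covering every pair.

states=3 start=0 accept={0,2} delta: 0a->1 0b->0 0c->2 1a->2 1b->1 1c->2 2a->0 2b->0 2c->0

Grow the machine one transition at a time. Run the examples from 0; the earliest place one falls off (shortest prefix, ties alphabetical) gets sent to the lowest-numbered state that keeps every Accept/Reject pair distinguishable — a pair clashes when both reach the same state with identical unread suffix — and to a fresh state only if none does.
a: 0a undefined. 0a->0: no, b/ab meet in 0 with "b" left. Open state 1: 0a->1.
b: 0b undefined. 0b->0: ok.
c: 0c undefined. 0c->0: no, bbbcab/bab meet in 1 with "b" left. 0c->1: no, cb/bab meet in 1 with "b" left. Open state 2: 0c->2.
aa: 1a undefined. 1a->0: no, b/aaaa meet in 0. 1a->1: no, baa/a meet in 1. 1a->2: ok.
ab: 1b undefined. 1b->0: no, b/bab meet in 0. 1b->1: ok.
ac: 1c undefined. 1c->0: no, abbcab/bab meet in 1. 1c->1: no, bbc/acba meet in 2. 1c->2: ok.
ca: 2a undefined. 2a->0: ok.
cb: 2b undefined. 2b->0: ok.
acc: 2c undefined. 2c->0: ok.
All examples now run through 3 states with every (state, symbol) defined. Accept strings end in {0,2}, Reject strings end in {1}; accept={0,2}.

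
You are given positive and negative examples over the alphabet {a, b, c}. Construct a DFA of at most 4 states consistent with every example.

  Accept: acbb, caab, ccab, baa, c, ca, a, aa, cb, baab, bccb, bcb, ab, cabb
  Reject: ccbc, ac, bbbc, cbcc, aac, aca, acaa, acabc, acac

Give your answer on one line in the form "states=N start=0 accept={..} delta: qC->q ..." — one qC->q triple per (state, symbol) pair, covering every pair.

State merging on the prefix tree: take the shortest (then alphabetical) example prefix whose next move is undefined and point that move at state 0, else 1, else 2, ...; a target is out if some Accept/Reject pair would then sit in one state with the same input left (inseparable). If every existing state is out, open a new one.
a: 0a undefined. 0a->0: no, c/ac meet in 0 with "c" left. Open state 1: 0a->1.
b: 0b undefined. 0b->0: no, c/bbbc meet in 0 with "c" left. 0b->1: ok.
c: 0c undefined. 0c->0: ok.
aa: 1a undefined. 1a->0: no, c/aac meet in 0. 1a->1: ok.
ab: 1b undefined. 1b->0: ok.
ac: 1c undefined. 1c->0: no, acbb/ccbc meet in 0. 1c->1: no, acbb/ccbc meet in 1. Open state 2: 1c->2.
aca: 2a undefined. 2a->0: no, caab/aca meet in 0. 2a->1: no, caab/acabc meet in 0. 2a->2: ok.
acb: 2b undefined. 2b->0: no, caab/acabc meet in 0. 2b->1: ok.
bcc: 2c undefined. 2c->0: no, acbb/cbcc meet in 0. 2c->1: no, baa/cbcc meet in 1. 2c->2: ok.
All examples now run through 3 states with every (state, symbol) defined. Accept strings end in {0,1}, Reject strings end in {2}; accept={0,1}.

states=3 start=0 accept={0,1} delta: 0a->1 0b->1 0c->0 1a->1 1b->0 1c->2 2a->2 2b->1 2c->2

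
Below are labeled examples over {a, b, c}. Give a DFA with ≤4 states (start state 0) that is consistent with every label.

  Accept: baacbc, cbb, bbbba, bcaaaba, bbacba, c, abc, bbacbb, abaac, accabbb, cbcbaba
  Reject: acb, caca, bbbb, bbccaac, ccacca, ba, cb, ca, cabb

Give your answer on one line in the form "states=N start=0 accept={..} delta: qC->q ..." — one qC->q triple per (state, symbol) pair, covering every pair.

State merging on the prefix tree: take the shortest (then alphabetical) example prefix whose next move is undefined and point that move at state 0, else 1, else 2, ...; a target is out if some Accept/Reject pair would then sit in one state with the same input left (inseparable). If every existing state is out, open a new one.
a: 0a undefined. 0a->0: ok.
b: 0b undefined. 0b->0: no, bbbba/bbbb meet in 0. Open state 1: 0b->1.
c: 0c undefined. 0c->0: no, cbb/cabb meet in 1 with "b" left. 0c->1: ok.
ba: 1a undefined. 1a->0: ok.
bb: 1b undefined. 1b->0: no, bbbba/acb meet in 0. 1b->1: no, cbb/acb meet in 1. Open state 2: 1b->2.
bc: 1c undefined. 1c->0: no, bcaaaba/caca meet in 0. 1c->1: no, bcaaaba/caca meet in 0. 1c->2: no, abc/acb meet in 2. Open state 3: 1c->3.
bba: 2a undefined. 2a->0: no, bbacba/caca meet in 0. 2a->1: ok.
bbb: 2b undefined. 2b->0: no, cbb/caca meet in 0. 2b->1: ok.
bbc: 2c undefined. 2c->0: no, baacbc/caca meet in 0. 2c->1: ok.
bca: 3a undefined. 3a->0: no, baacbc/bbccaac meet in 1. 3a->1: no, baacbc/bbccaac meet in 1. 3a->2: no, bcaaaba/caca meet in 0. 3a->3: ok.
ccac: 3c undefined. 3c->0: ok.
accab: 3b undefined. 3b->0: no, bcaaaba/caca meet in 0. 3b->1: no, bcaaaba/caca meet in 0. 3b->2: no, accabbb/acb meet in 2. 3b->3: ok.
All examples now run through 4 states with every (state, symbol) defined. Accept strings end in {1,3}, Reject strings end in {0,2}; accept={1,3}.

states=4 start=0 accept={1,3} delta: 0a->0 0b->1 0c->1 1a->0 1b->2 1c->3 2a->1 2b->1 2c->1 3a->3 3b->3 3c->0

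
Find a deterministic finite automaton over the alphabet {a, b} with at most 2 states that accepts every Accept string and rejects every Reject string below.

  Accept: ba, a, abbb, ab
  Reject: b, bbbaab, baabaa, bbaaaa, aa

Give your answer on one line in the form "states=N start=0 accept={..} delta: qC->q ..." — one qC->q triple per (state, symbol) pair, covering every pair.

states=2 start=0 accept={1} delta: 0a->1 0b->0 1a->0 1b->1

Grow the machine one transition at a time. Run the examples from 0; the earliest place one falls off (shortest prefix, ties alphabetical) gets sent to the lowest-numbered state that keeps every Accept/Reject pair distinguishable — a pair clashes when both reach the same state with identical unread suffix — and to a fresh state only if none does.
a: 0a undefined. 0a->0: no, a/aa meet in 0. Open state 1: 0a->1.
b: 0b undefined. 0b->0: ok.
aa: 1a undefined. 1a->0: ok.
ab: 1b undefined. 1b->0: no, abbb/b meet in 0. 1b->1: ok.
All examples now run through 2 states with every (state, symbol) defined. Accept strings end in {1}, Reject strings end in {0}; accept={1}.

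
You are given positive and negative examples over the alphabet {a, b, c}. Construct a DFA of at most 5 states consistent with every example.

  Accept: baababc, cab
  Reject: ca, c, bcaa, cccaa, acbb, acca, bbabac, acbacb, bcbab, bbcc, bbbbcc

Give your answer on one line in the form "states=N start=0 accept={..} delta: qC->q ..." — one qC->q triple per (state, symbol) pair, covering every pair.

State merging on the prefix tree: take the shortest (then alphabetical) example prefix whose next move is undefined and point that move at state 0, else 1, else 2, ...; a target is out if some Accept/Reject pair would then sit in one state with the same input left (inseparable). If every existing state is out, open a new one.
a: 0a undefined. 0a->0: ok.
b: 0b undefined. 0b->0: no, baababc/c meet in 0 with "c" left. Open state 1: 0b->1.
c: 0c undefined. 0c->0: ok.
ba: 1a undefined. 1a->0: no, cab/acbacb meet in 1. 1a->1: ok.
bb: 1b undefined. 1b->0: no, baababc/bbabac meet in 1 with "c" left. 1b->1: no, baababc/bbabac meet in 1 with "c" left. Open state 2: 1b->2.
bc: 1c undefined. 1c->0: no, cab/acbacb meet in 1. 1c->1: no, cab/bcaa meet in 1. 1c->2: ok.
bba: 2a undefined. 2a->0: no, baababc/acbb meet in 2. 2a->1: no, cab/bcaa meet in 1. 2a->2: ok.
bbb: 2b undefined. 2b->0: no, baababc/ca meet in 0. 2b->1: no, baababc/bcaa meet in 2. 2b->2: no, baababc/bbabac meet in 2 with "c" left. Open state 3: 2b->3.
bbc: 2c undefined. 2c->0: ok.
bbbb: 3b undefined. 3b->0: ok.
bcba: 3a undefined. 3a->0: no, cab/bcbab meet in 1. 3a->1: ok.
baababc: 3c undefined. 3c->0: no, baababc/ca meet in 0. 3c->1: ok.
All examples now run through 4 states with every (state, symbol) defined. Accept strings end in {1}, Reject strings end in {0,2,3}; accept={1}.

states=4 start=0 accept={1} delta: 0a->0 0b->1 0c->0 1a->1 1b->2 1c->2 2a->2 2b->3 2c->0 3a->1 3b->0 3c->1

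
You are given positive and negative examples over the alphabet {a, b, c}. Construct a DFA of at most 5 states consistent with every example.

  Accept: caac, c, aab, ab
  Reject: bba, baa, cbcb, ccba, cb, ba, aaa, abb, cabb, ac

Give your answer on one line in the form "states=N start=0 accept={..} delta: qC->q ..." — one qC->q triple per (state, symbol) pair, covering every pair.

Fold the examples into a partial DFA from state 0: repeatedly fix the first undefined (state, symbol) met by the shortest-then-alphabetical prefix, trying targets in increasing order and rejecting any under which an Accept and a Reject string meet in one state with the same remainder; add a state when all current targets are rejected. Accepting states are where Accept strings end.
a: 0a undefined. 0a->0: no, c/ac meet in 0 with "c" left. Open state 1: 0a->1.
b: 0b undefined. 0b->0: ok.
c: 0c undefined. 0c->0: no, c/cbcb meet in 0. 0c->1: no, c/bba meet in 1. Open state 2: 0c->2.
aa: 1a undefined. 1a->0: no, aab/baa meet in 0. 1a->1: ok.
ab: 1b undefined. 1b->0: no, aab/abb meet in 0. 1b->1: no, aab/bba meet in 1. 1b->2: ok.
ac: 1c undefined. 1c->0: ok.
ca: 2a undefined. 2a->0: no, caac/cabb meet in 0. 2a->1: no, caac/ac meet in 0. 2a->2: ok.
cb: 2b undefined. 2b->0: ok.
cc: 2c undefined. 2c->0: no, caac/cbcb meet in 0. 2c->1: no, caac/bba meet in 1. 2c->2: ok.
All examples now run through 3 states with every (state, symbol) defined. Accept strings end in {2}, Reject strings end in {0,1}; accept={2}.

states=3 start=0 accept={2} delta: 0a->1 0b->0 0c->2 1a->1 1b->2 1c->0 2a->2 2b->0 2c->2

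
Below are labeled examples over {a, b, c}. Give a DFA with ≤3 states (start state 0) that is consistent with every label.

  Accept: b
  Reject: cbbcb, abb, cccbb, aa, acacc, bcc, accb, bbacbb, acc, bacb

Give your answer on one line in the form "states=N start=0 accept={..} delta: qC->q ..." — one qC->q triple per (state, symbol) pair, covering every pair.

Fold the examples into a partial DFA from state 0: repeatedly fix the first undefined (state, symbol) met by the shortest-then-alphabetical prefix, trying targets in increasing order and rejecting any under which an Accept and a Reject string meet in one state with the same remainder; add a state when all current targets are rejected. Accepting states are where Accept strings end.
a: 0a undefined. 0a->0: ok.
b: 0b undefined. 0b->0: no, b/abb meet in 0. Open state 1: 0b->1.
c: 0c undefined. 0c->0: no, b/accb meet in 1. 0c->1: ok.
ba: 1a undefined. 1a->0: ok.
bb: 1b undefined. 1b->0: no, b/bbacbb meet in 1. 1b->1: no, b/abb meet in 1. Open state 2: 1b->2.
bc: 1c undefined. 1c->0: no, b/bcc meet in 1. 1c->1: no, b/acacc meet in 1. 1c->2: ok.
bba: 2a undefined. 2a->0: ok.
bcc: 2c undefined. 2c->0: ok.
cbb: 2b undefined. 2b->0: ok.
All examples now run through 3 states with every (state, symbol) defined. Accept strings end in {1}, Reject strings end in {0,2}; accept={1}.

states=3 start=0 accept={1} delta: 0a->0 0b->1 0c->1 1a->0 1b->2 1c->2 2a->0 2b->0 2c->0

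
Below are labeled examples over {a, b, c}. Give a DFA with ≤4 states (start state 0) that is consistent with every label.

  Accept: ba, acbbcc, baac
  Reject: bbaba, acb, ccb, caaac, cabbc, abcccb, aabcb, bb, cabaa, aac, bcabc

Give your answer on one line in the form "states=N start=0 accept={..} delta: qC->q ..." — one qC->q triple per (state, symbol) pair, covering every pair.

State merging on the prefix tree: take the shortest (then alphabetical) example prefix whose next move is undefined and point that move at state 0, else 1, else 2, ...; a target is out if some Accept/Reject pair would then sit in one state with the same input left (inseparable). If every existing state is out, open a new one.
a: 0a undefined. 0a->0: ok.
b: 0b undefined. 0b->0: no, ba/bbaba meet in 0. Open state 1: 0b->1.
c: 0c undefined. 0c->0: ok.
ba: 1a undefined. 1a->0: no, ba/caaac meet in 0. 1a->1: no, ba/acb meet in 1. Open state 2: 1a->2.
bb: 1b undefined. 1b->0: no, ba/bbaba meet in 2. 1b->1: ok.
bc: 1c undefined. 1c->0: no, acbbcc/caaac meet in 0. 1c->1: no, acbbcc/acb meet in 1. 1c->2: no, ba/cabbc meet in 2. Open state 3: 1c->3.
baa: 2a undefined. 2a->0: no, baac/caaac meet in 0. 2a->1: no, baac/cabbc meet in 3. 2a->2: no, ba/cabaa meet in 2. 2a->3: ok.
bca: 3a undefined. 3a->0: ok.
abcc: 3c undefined. 3c->0: no, acbbcc/caaac meet in 0. 3c->1: no, acbbcc/acb meet in 1. 3c->2: ok.
bbab: 2b undefined. 2b->0: ok.
aabcb: 3b undefined. 3b->0: ok.
abccc: 2c undefined. 2c->0: ok.
All examples now run through 4 states with every (state, symbol) defined. Accept strings end in {2}, Reject strings end in {0,1,3}; accept={2}.

states=4 start=0 accept={2} delta: 0a->0 0b->1 0c->0 1a->2 1b->1 1c->3 2a->3 2b->0 2c->0 3a->0 3b->0 3c->2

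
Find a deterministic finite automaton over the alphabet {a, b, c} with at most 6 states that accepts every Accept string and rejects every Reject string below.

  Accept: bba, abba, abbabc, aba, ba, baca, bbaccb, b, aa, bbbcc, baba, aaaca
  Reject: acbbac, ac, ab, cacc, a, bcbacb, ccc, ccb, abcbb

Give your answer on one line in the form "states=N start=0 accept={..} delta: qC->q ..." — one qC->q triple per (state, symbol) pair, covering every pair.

Fold the examples into a partial DFA from state 0: repeatedly fix the first undefined (state, symbol) met by the shortest-then-alphabetical prefix, trying targets in increasing order and rejecting any under which an Accept and a Reject string meet in one state with the same remainder; add a state when all current targets are rejected. Accepting states are where Accept strings end.
a: 0a undefined. 0a->0: no, b/ab meet in 0 with "b" left. Open state 1: 0a->1.
b: 0b undefined. 0b->0: no, bba/a meet in 1. 0b->1: no, b/a meet in 1. Open state 2: 0b->2.
c: 0c undefined. 0c->0: no, b/ccb meet in 2. 0c->1: ok.
aa: 1a undefined. 1a->0: ok.
ab: 1b undefined. 1b->0: no, aba/a meet in 1. 1b->1: ok.
ac: 1c undefined. 1c->0: no, abba/ac meet in 0. 1c->1: ok.
ba: 2a undefined. 2a->0: ok.
bb: 2b undefined. 2b->0: no, bba/acbbac meet in 1. 2b->1: no, bbaccb/acbbac meet in 1. 2b->2: no, bbaccb/acbbac meet in 1. Open state 3: 2b->3.
bc: 2c undefined. 2c->0: ok.
bba: 3a undefined. 3a->0: no, bbaccb/acbbac meet in 1. 3a->1: no, bba/acbbac meet in 1. 3a->2: no, bbaccb/acbbac meet in 1. 3a->3: ok.
bbb: 3b undefined. 3b->0: no, bbbcc/acbbac meet in 1. 3b->1: no, bbbcc/acbbac meet in 1. 3b->2: no, bbbcc/acbbac meet in 1. 3b->3: ok.
bbac: 3c undefined. 3c->0: no, bbaccb/acbbac meet in 1. 3c->1: no, bbaccb/acbbac meet in 1. 3c->2: ok.
All examples now run through 4 states with every (state, symbol) defined. Accept strings end in {0,2,3}, Reject strings end in {1}; accept={0,2,3}.

states=4 start=0 accept={0,2,3} delta: 0a->1 0b->2 0c->1 1a->0 1b->1 1c->1 2a->0 2b->3 2c->0 3a->3 3b->3 3c->2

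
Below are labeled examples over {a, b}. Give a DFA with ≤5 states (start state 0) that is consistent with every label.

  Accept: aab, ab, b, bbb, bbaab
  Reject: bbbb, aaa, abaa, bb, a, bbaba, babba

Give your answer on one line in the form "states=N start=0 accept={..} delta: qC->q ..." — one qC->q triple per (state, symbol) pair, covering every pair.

Fold the examples into a partial DFA from state 0: repeatedly fix the first undefined (state, symbol) met by the shortest-then-alphabetical prefix, trying targets in increasing order and rejecting any under which an Accept and a Reject string meet in one state with the same remainder; add a state when all current targets are rejected. Accepting states are where Accept strings end.
a: 0a undefined. 0a->0: ok.
b: 0b undefined. 0b->0: no, aab/bbbb meet in 0. Open state 1: 0b->1.
ba: 1a undefined. 1a->0: ok.
bb: 1b undefined. 1b->0: ok.
All examples now run through 2 states with every (state, symbol) defined. Accept strings end in {1}, Reject strings end in {0}; accept={1}.

states=2 start=0 accept={1} delta: 0a->0 0b->1 1a->0 1b->0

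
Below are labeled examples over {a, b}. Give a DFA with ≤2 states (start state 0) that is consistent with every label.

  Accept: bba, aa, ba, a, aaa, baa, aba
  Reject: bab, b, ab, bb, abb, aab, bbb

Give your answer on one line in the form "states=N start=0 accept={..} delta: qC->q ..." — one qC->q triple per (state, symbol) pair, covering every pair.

states=2 start=0 accept={0} delta: 0a->0 0b->1 1a->0 1b->1

State merging on the prefix tree: take the shortest (then alphabetical) example prefix whose next move is undefined and point that move at state 0, else 1, else 2, ...; a target is out if some Accept/Reject pair would then sit in one state with the same input left (inseparable). If every existing state is out, open a new one.
a: 0a undefined. 0a->0: ok.
b: 0b undefined. 0b->0: no, bba/bab meet in 0. Open state 1: 0b->1.
ba: 1a undefined. 1a->0: ok.
bb: 1b undefined. 1b->0: no, bba/bb meet in 0. 1b->1: ok.
All examples now run through 2 states with every (state, symbol) defined. Accept strings end in {0}, Reject strings end in {1}; accept={0}.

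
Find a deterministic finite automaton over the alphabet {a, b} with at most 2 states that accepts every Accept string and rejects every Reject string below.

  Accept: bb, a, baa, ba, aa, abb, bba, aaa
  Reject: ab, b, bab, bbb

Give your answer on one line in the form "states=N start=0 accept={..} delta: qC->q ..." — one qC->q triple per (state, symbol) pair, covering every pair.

Fold the examples into a partial DFA from state 0: repeatedly fix the first undefined (state, symbol) met by the shortest-then-alphabetical prefix, trying targets in increasing order and rejecting any under which an Accept and a Reject string meet in one state with the same remainder; add a state when all current targets are rejected. Accepting states are where Accept strings end.
a: 0a undefined. 0a->0: ok.
b: 0b undefined. 0b->0: no, bb/ab meet in 0. Open state 1: 0b->1.
ba: 1a undefined. 1a->0: ok.
bb: 1b undefined. 1b->0: ok.
All examples now run through 2 states with every (state, symbol) defined. Accept strings end in {0}, Reject strings end in {1}; accept={0}.

states=2 start=0 accept={0} delta: 0a->0 0b->1 1a->0 1b->0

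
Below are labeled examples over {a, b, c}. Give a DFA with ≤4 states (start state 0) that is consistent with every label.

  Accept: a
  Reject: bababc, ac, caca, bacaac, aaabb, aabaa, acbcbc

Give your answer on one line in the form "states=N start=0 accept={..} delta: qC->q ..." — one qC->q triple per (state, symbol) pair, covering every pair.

states=2 start=0 accept={0} delta: 0a->0 0b->1 0c->1 1a->1 1b->1 1c->1

Fold the examples into a partial DFA from state 0: repeatedly fix the first undefined (state, symbol) met by the shortest-then-alphabetical prefix, trying targets in increasing order and rejecting any under which an Accept and a Reject string meet in one state with the same remainder; add a state when all current targets are rejected. Accepting states are where Accept strings end.
a: 0a undefined. 0a->0: ok.
b: 0b undefined. 0b->0: no, a/aaabb meet in 0. Open state 1: 0b->1.
c: 0c undefined. 0c->0: no, a/ac meet in 0. 0c->1: ok.
ba: 1a undefined. 1a->0: no, a/caca meet in 0. 1a->1: ok.
acb: 1b undefined. 1b->0: no, a/aaabb meet in 0. 1b->1: ok.
bac: 1c undefined. 1c->0: no, a/bababc meet in 0. 1c->1: ok.
All examples now run through 2 states with every (state, symbol) defined. Accept strings end in {0}, Reject strings end in {1}; accept={0}.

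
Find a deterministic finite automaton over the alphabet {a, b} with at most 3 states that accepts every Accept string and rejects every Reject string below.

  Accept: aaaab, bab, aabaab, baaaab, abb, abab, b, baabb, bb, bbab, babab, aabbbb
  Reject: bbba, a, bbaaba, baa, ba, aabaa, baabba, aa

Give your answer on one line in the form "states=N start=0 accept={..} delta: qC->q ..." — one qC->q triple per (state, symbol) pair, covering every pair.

State merging on the prefix tree: take the shortest (then alphabetical) example prefix whose next move is undefined and point that move at state 0, else 1, else 2, ...; a target is out if some Accept/Reject pair would then sit in one state with the same input left (inseparable). If every existing state is out, open a new one.
a: 0a undefined. 0a->0: ok.
b: 0b undefined. 0b->0: no, aaaab/bbba meet in 0. Open state 1: 0b->1.
ba: 1a undefined. 1a->0: ok.
bb: 1b undefined. 1b->0: no, abb/bbba meet in 0. 1b->1: ok.
All examples now run through 2 states with every (state, symbol) defined. Accept strings end in {1}, Reject strings end in {0}; accept={1}.

states=2 start=0 accept={1} delta: 0a->0 0b->1 1a->0 1b->1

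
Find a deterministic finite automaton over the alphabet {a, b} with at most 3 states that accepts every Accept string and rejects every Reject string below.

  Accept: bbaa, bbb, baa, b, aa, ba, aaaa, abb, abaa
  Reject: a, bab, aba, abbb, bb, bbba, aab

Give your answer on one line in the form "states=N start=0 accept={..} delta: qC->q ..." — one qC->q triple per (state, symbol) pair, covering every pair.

states=3 start=0 accept={0,2} delta: 0a->1 0b->2 1a->2 1b->0 2a->2 2b->1

Fold the examples into a partial DFA from state 0: repeatedly fix the first undefined (state, symbol) met by the shortest-then-alphabetical prefix, trying targets in increasing order and rejecting any under which an Accept and a Reject string meet in one state with the same remainder; add a state when all current targets are rejected. Accepting states are where Accept strings end.
a: 0a undefined. 0a->0: no, bbb/abbb meet in 0 with "bbb" left. Open state 1: 0a->1.
b: 0b undefined. 0b->0: no, bbb/bb meet in 0. 0b->1: no, b/a meet in 1. Open state 2: 0b->2.
aa: 1a undefined. 1a->0: no, b/aab meet in 2. 1a->1: no, aa/a meet in 1. 1a->2: ok.
ab: 1b undefined. 1b->0: ok.
ba: 2a undefined. 2a->0: no, baa/a meet in 1. 2a->1: no, ba/a meet in 1. 2a->2: ok.
bb: 2b undefined. 2b->0: no, bbaa/bbba meet in 2. 2b->1: ok.
All examples now run through 3 states with every (state, symbol) defined. Accept strings end in {0,2}, Reject strings end in {1}; accept={0,2}.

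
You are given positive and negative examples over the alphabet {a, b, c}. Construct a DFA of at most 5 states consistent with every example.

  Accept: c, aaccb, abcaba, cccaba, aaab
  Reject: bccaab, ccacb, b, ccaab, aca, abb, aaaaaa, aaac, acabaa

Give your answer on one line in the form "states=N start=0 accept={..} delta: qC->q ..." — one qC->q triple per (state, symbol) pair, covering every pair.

Grow the machine one transition at a time. Run the examples from 0; the earliest place one falls off (shortest prefix, ties alphabetical) gets sent to the lowest-numbered state that keeps every Accept/Reject pair distinguishable — a pair clashes when both reach the same state with identical unread suffix — and to a fresh state only if none does.
a: 0a undefined. 0a->0: no, c/aaac meet in 0 with "c" left. Open state 1: 0a->1.
b: 0b undefined. 0b->0: ok.
c: 0c undefined. 0c->0: no, c/b meet in 0. 0c->1: ok.
aa: 1a undefined. 1a->0: ok.
ab: 1b undefined. 1b->0: no, aaab/b meet in 0. 1b->1: no, c/abb meet in 1. Open state 2: 1b->2.
ac: 1c undefined. 1c->0: no, c/aca meet in 1. 1c->1: no, c/aaac meet in 1. 1c->2: no, aaccb/abb meet in 2 with "b" left. Open state 3: 1c->3.
abb: 2b undefined. 2b->0: ok.
abc: 2c undefined. 2c->0: ok.
aca: 3a undefined. 3a->0: no, aaab/bccaab meet in 2. 3a->1: no, c/aca meet in 1. 3a->2: no, aaab/aca meet in 2. 3a->3: no, aaccb/bccaab meet in 3 with "b" left. Open state 4: 3a->4.
ccc: 3c undefined. 3c->0: ok.
acab: 4b undefined. 4b->0: ok.
ccaa: 4a undefined. 4a->0: ok.
ccac: 4c undefined. 4c->0: ok.
aaccb: 3b undefined. 3b->0: no, aaccb/bccaab meet in 0. 3b->1: ok.
abcaba: 2a undefined. 2a->0: no, abcaba/bccaab meet in 0. 2a->1: ok.
All examples now run through 5 states with every (state, symbol) defined. Accept strings end in {1,2}, Reject strings end in {0,3,4}; accept={1,2}.

states=5 start=0 accept={1,2} delta: 0a->1 0b->0 0c->1 1a->0 1b->2 1c->3 2a->1 2b->0 2c->0 3a->4 3b->1 3c->0 4a->0 4b->0 4c->0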